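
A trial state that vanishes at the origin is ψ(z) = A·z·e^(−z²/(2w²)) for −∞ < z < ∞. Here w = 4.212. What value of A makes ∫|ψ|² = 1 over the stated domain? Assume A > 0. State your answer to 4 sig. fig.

A ≈ 0.1229

We need A² ∫|f|² dz = 1, taking the integral from −∞ to ∞.
Carrying out the integral gives A² · √(π)·w^3/2.
Setting this equal to 1 gives A² = 1/(√(π)·w^3/2).
With w = 4.212: A² = 0.015100 and A = 0.12288.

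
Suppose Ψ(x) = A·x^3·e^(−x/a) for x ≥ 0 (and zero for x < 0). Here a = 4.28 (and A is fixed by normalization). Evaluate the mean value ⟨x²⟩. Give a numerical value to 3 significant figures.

⟨x^2⟩ ≈ 256

⟨x²⟩ = ∫ x^2 |Ψ|² dx over the full domain.
Recall ∫₀^∞ x^m e^(−x/β) dx = m!·β^(m+1), evaluating both integrals, ⟨x²⟩ = 14·a^2.
With a = 4.28, ⟨x^2⟩ = 256.5.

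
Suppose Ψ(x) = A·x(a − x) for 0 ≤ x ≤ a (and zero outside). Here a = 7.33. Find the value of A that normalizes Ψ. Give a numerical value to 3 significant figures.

A ≈ 0.0377

The normalization condition is ∫|Ψ|² dx = 1 from 0 to a.
∫|Ψ|² dx = A²·(a^5/30).
So A² = (a^5/30)^(−1).
With a = 7.33: A² = 0.001418 and A = 0.03765.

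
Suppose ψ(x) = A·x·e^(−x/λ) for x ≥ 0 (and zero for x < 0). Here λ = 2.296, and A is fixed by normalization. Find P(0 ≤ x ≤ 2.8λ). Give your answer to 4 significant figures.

P ≈ 0.9176

|ψ|² is the probability density, so P = ∫_{0}^{2.8λ} |ψ|² dx.
With A² fixed by ∫|ψ|² = 1, i.e. A² = (λ^3/4)^(−1), substitute and integrate.
Let u = x/λ; then A² and the length scale cancel, so P = ∫_{0}^{2.8} u^2·e^(-2·u) du ÷ ∫_{0}^{∞} u^2·e^(-2·u) du.
An antiderivative of u^2·e^(-2·u) is -(2·u^2 + 2·u + 1)·e^(-2·u)/4; evaluating from 0 to 2.8 gives 1/4 - 557·e^(-28/5)/100, while the full integral is 1/4.
The result is P = 0.91761.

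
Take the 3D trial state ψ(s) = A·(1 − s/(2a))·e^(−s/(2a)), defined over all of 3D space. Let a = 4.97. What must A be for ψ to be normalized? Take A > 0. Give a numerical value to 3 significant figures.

Require ∫ |ψ|² 4πs² ds = 1 over the whole domain.
In 3D with spherical symmetry the volume element is 4πs² ds.
Carrying out the integral gives A² · 8·π·a^3.
Plugging in a = 4.97 yields A = 0.01800.

A ≈ 0.0180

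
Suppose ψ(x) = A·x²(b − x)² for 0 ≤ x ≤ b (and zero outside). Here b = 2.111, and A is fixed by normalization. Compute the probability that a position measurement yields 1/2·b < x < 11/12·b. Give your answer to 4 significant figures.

|ψ|² is the probability density, so P = ∫_{1/2·b}^{11/12·b} |ψ|² dx.
With A² fixed by ∫|ψ|² = 1, i.e. A² = (b^9/630)^(−1), substitute and integrate.
Substituting u = x/b, A² and the length scale cancel in the ratio: P = ∫_{1/2}^{11/12} u^4·(1 - u)^4 du / ∫_{0}^{1} u^4·(1 - u)^4 du.
An antiderivative of u^4·(1 - u)^4 is u^5·(70·u^4 - 315·u^3 + 540·u^2 - 420·u + 126)/630; evaluating from 1/2 to 11/12 gives ≈ 0.000793048, while the full integral is 1/630.
This works out to P = 0.49962.

P ≈ 0.4996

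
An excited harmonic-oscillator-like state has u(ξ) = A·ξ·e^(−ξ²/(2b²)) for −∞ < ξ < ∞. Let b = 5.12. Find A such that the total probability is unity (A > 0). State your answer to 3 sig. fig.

A ≈ 0.0917

We need A² ∫|f|² dξ = 1, taking the integral from −∞ to ∞.
Carrying out the integral gives A² · √(π)·b^3/2.
So A² = (√(π)·b^3/2)^(−1).
Substituting b = 5.12 gives A² = 0.008407, so A = 0.09169.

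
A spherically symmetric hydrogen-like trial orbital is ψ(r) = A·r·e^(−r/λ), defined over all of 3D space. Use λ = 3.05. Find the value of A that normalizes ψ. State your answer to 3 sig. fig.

Require ∫ |ψ|² 4πr² dr = 1 over the whole domain.
(Spherical symmetry: dV = 4πr² dr.)
The integral (without the A² prefactor) comes out to 3·π·λ^5.
Setting this equal to 1 gives A² = 1/(3·π·λ^5).
With λ = 3.05: A² = 0.0004020 and A = 0.02005.

A ≈ 0.0201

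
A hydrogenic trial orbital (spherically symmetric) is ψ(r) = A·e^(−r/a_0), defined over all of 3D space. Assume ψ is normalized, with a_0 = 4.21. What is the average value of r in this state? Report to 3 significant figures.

⟨r⟩ ≈ 6.32

By definition ⟨r⟩ = ∫ r |ψ(r)|² 4πr² dr.
The ratio of the moment integral to the normalization integral gives ⟨r⟩ = 3·a_0/2.
Putting a_0 = 4.21 gives 6.315.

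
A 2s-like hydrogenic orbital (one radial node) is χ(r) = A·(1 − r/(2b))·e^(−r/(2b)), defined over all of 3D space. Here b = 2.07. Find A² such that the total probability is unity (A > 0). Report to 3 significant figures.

A^2 ≈ 0.00449

We need A² ∫|f|² 4πr² dr = 1, taking the integral from 0 to ∞.
The angular integral contributes 4π, leaving ∫₀^∞ r²|χ|² dr.
Using ∫₀^∞ rⁿ e^(−αr) dr = n!/αⁿ⁺¹, carrying out the integral gives A² · 8·π·b^3.
Setting this equal to 1 gives A² = 1/(8·π·b^3).
With b = 2.07: A² = 0.004486 and A = 0.06698.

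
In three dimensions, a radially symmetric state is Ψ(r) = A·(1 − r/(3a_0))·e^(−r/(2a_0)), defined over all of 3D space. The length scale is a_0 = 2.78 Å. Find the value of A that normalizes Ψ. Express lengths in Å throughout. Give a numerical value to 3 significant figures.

A ≈ 0.0745 Å^(-3/2)

Normalization requires ∫|Ψ|² 4πr² dr = 1, integrated from 0 to ∞.
Recall ∫₀^∞ r^m e^(−r/β) dr = m!·β^(m+1), carrying out the integral gives A² · 8·π·a_0^3/3.
So A² = (8·π·a_0^3/3)^(−1).
With a_0 = 2.78: A² = 0.005556 and A = 0.07454.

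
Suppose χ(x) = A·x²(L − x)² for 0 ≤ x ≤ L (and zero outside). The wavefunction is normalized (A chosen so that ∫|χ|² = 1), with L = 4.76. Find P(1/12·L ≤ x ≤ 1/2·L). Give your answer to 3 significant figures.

P = ∫_{1/12·L}^{1/2·L} |χ(x)|² dx.
The normalization integral ∫|χ|²dx over the whole domain equals L^9/630·A², and A² cancels in the ratio.
In terms of u = x/L (A² and the length scale cancel between numerator and denominator), P = [∫_{1/12}^{1/2} u^4·(1 - u)^4 du] / [∫_{0}^{1} u^4·(1 - u)^4 du].
Using ∫ u^4·(1 - u)^4 du = u^5·(70·u^4 - 315·u^3 + 540·u^2 - 420·u + 126)/630, the numerator is ≈ 0.00079305 and the denominator is 1/630.
This works out to P = 0.4996.

P ≈ 0.500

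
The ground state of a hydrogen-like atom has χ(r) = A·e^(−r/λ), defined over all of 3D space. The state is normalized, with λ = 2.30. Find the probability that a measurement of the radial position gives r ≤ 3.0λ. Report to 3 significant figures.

Integrate the radial probability density 4πr²|χ|² over r ≤ 3.0λ.
The full normalization integral is A²·[π·λ^3] = 1, fixing A².
In terms of u = r/λ (A², 4π and the length scale all cancel between numerator and denominator), P = [∫_{0}^{3.0} u^2·e^(-2·u) du] / [∫_{0}^{∞} u^2·e^(-2·u) du].
An antiderivative of u^2·e^(-2·u) is -(2·u^2 + 2·u + 1)·e^(-2·u)/4; evaluating from 0 to 3.0 gives 1/4 - 25·e^(-6)/4, while the full integral is 1/4.
This evaluates to P = 0.9380.

P ≈ 0.938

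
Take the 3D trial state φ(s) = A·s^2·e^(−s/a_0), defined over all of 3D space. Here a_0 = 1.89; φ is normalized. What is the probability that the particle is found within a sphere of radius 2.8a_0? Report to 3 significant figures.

P ≈ 0.330

With dV = 4πs²ds, the probability is ∫|φ|² dV over s ≤ 2.8a_0.
A² is fixed by ∫₀^∞ 4πs²|φ|² ds = 1, i.e. A² = (45·π·a_0^7/2)^(−1).
Let u = s/a_0; then A², 4π and the length scale all cancel, so P = ∫_{0}^{2.8} u^6·e^(-2·u) du ÷ ∫_{0}^{∞} u^6·e^(-2·u) du.
Using ∫ u^6·e^(-2·u) du = -(4·u^6 + 12·u^5 + 30·u^4 + 60·u^3 + 90·u^2 + 90·u + 45)·e^(-2·u)/8, the numerator is ≈ 1.8548 and the denominator is 45/8.
The region integral divided by the full integral gives P = 0.3297.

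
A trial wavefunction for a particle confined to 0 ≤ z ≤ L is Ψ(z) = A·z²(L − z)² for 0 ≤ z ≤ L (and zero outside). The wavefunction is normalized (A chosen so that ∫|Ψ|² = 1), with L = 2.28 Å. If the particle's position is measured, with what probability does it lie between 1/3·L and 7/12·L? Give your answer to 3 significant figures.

|Ψ|² is the probability density, so P = ∫_{1/3·L}^{7/12·L} |Ψ|² dz.
With A² fixed by ∫|Ψ|² = 1, i.e. A² = (L^9/630)^(−1), substitute and integrate.
In terms of u = z/L (A² and the length scale cancel between numerator and denominator), P = [∫_{1/3}^{7/12} u^4·(1 - u)^4 du] / [∫_{0}^{1} u^4·(1 - u)^4 du].
An antiderivative of u^4·(1 - u)^4 is u^5·(70·u^4 - 315·u^3 + 540·u^2 - 420·u + 126)/630; evaluating from 1/3 to 7/12 gives ≈ 0.00087750, while the full integral is 1/630.
Evaluating gives P = 0.5528.

P ≈ 0.553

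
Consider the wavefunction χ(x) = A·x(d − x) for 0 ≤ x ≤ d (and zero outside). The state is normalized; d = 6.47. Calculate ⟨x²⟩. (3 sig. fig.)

⟨x^2⟩ ≈ 12.0

⟨x²⟩ = ∫ x^2 |χ|² dx over the full domain.
Evaluating both integrals, ⟨x²⟩ = 2·d^2/7.
With d = 6.47, ⟨x^2⟩ = 11.96.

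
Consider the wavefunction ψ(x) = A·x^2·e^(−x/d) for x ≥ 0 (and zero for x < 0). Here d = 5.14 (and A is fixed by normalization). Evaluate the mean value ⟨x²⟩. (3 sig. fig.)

⟨x^2⟩ ≈ 198

⟨x²⟩ = ∫ x^2 |ψ|² dx over the full domain.
Since the A² factors cancel between numerator and denominator, ⟨x²⟩ = 15·d^2/2.
With d = 5.14, ⟨x^2⟩ = 198.1.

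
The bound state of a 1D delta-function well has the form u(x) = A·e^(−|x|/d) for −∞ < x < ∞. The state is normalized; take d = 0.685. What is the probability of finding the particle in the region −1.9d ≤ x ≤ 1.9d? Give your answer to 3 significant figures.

P ≈ 0.978

The probability is P = ∫ |u|² dx over [−1.9d, 1.9d].
Since A² = 1/(d), this is the region integral divided by the full normalization integral.
Both integrals are even about x = 0, so only the x ≥ 0 halves are needed (the factors of 2 cancel). In terms of t = x/d (A² and the length scale cancel between numerator and denominator), P = [∫_{0}^{1.9} e^(-2·t) dt] / [∫_{0}^{∞} e^(-2·t) dt].
An antiderivative of e^(-2·t) is -e^(-2·t)/2; evaluating from 0 to 1.9 gives 1/2 - e^(-19/5)/2, while the full integral is 1/2.
The result is P = 0.9776.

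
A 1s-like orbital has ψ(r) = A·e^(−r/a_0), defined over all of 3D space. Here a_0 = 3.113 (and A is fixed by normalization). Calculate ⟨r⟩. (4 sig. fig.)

By definition ⟨r⟩ = ∫ r |ψ(r)|² 4πr² dr.
Using ∫₀^∞ rⁿ e^(−αr) dr = n!/αⁿ⁺¹, the ratio of the moment integral to the normalization integral gives ⟨r⟩ = 3·a_0/2.
Putting a_0 = 3.113 gives 4.6695.

⟨r⟩ ≈ 4.670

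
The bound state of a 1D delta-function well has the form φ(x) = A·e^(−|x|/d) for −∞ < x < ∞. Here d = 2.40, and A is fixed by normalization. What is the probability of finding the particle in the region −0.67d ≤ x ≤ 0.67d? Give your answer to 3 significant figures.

P ≈ 0.738

The probability is P = ∫ |φ|² dx over [−0.67d, 0.67d].
The normalization integral ∫|φ|²dx over the whole domain equals d·A², and A² cancels in the ratio.
By symmetry take twice the x ≥ 0 contribution in numerator and denominator; the 2's cancel. Substituting u = x/d, A² and the length scale cancel in the ratio: P = ∫_{0}^{0.67} e^(-2·u) du / ∫_{0}^{∞} e^(-2·u) du.
An antiderivative of e^(-2·u) is -e^(-2·u)/2; evaluating from 0 to 0.67 gives 1/2 - e^(-67/50)/2, while the full integral is 1/2.
This works out to P = 0.7382.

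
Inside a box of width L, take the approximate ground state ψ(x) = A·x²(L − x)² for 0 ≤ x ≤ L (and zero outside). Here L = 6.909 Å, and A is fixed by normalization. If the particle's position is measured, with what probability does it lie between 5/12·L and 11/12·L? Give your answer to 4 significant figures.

P ≈ 0.6973

P = ∫_{5/12·L}^{11/12·L} |ψ(x)|² dx.
The normalization integral ∫|ψ|²dx over the whole domain equals L^9/630·A², and A² cancels in the ratio.
Let u = x/L; then A² and the length scale cancel, so P = ∫_{5/12}^{11/12} u^4·(1 - u)^4 du ÷ ∫_{0}^{1} u^4·(1 - u)^4 du.
An antiderivative of u^4·(1 - u)^4 is u^5·(70·u^4 - 315·u^3 + 540·u^2 - 420·u + 126)/630; evaluating from 5/12 to 11/12 gives ≈ 0.00110681, while the full integral is 1/630.
Taking the ratio, P = 0.69729.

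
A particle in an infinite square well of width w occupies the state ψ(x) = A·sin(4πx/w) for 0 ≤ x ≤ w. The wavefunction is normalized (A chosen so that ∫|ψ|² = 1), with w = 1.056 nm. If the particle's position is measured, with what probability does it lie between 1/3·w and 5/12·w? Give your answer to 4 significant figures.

The probability is P = ∫ |ψ|² dx over [1/3·w, 5/12·w].
Since A² = 1/(w/2), this is the region integral divided by the full normalization integral.
Let u = x/w; then A² and the length scale cancel, so P = ∫_{1/3}^{5/12} sin(4·π·u)^2 du ÷ ∫_{0}^{1} sin(4·π·u)^2 du.
An antiderivative of sin(4·π·u)^2 is u/2 - sin(4·π·u)·cos(4·π·u)/(8·π); evaluating from 1/3 to 5/12 gives √(3)/(16·π) + 1/24, while the full integral is 1/2.
Evaluating gives P = (√(3)/8 + π/12)/π.

P ≈ 0.1522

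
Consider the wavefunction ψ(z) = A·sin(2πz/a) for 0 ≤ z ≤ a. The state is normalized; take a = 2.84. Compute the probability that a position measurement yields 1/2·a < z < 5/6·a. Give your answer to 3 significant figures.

The probability is P = ∫ |ψ|² dz over [1/2·a, 5/6·a].
With A² fixed by ∫|ψ|² = 1, i.e. A² = (a/2)^(−1), substitute and integrate.
In terms of u = z/a (A² and the length scale cancel between numerator and denominator), P = [∫_{1/2}^{5/6} sin(2·π·u)^2 du] / [∫_{0}^{1} sin(2·π·u)^2 du].
With ∫ sin(2·π·u)^2 du = u/2 - sin(4·π·u)/(8·π) + C, the region integral is √(3)/(16·π) + 1/6 and the full one is 1/2.
Taking the ratio, P = (√(3)/8 + π/3)/π.

P ≈ 0.402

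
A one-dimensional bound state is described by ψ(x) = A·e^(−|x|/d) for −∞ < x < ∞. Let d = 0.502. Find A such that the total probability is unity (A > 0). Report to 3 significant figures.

Require ∫ |ψ|² dx = 1 over the whole domain.
Carrying out the integral gives A² · d.
Substituting d = 0.502 gives A² = 1.992, so A = 1.411.

A ≈ 1.41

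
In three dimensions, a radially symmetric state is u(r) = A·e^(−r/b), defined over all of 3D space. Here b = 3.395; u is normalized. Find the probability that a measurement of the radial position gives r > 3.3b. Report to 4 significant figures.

P ≈ 0.03997

Integrate the radial probability density 4πr²|u|² over r > 3.3b.
Normalization gives A² = 1/(π·b^3).
Substituting t = r/b, A², 4π and the length scale all cancel in the ratio: P = ∫_{3.3}^{∞} t^2·e^(-2·t) dt / ∫_{0}^{∞} t^2·e^(-2·t) dt.
An antiderivative of t^2·e^(-2·t) is -(2·t^2 + 2·t + 1)·e^(-2·t)/4; evaluating from 3.3 to ∞ gives 1469·e^(-33/5)/200, while the full integral is 1/4.
Taking the ratio yields P = 0.039968.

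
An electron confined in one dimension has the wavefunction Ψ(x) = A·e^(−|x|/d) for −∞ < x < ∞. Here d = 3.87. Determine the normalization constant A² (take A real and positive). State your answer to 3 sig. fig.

Normalization requires ∫|Ψ|² dx = 1, integrated from −∞ to ∞.
With ∫₀^∞ x^0 e^(−αx) dx = 0!/α^1, carrying out the integral gives A² · d.
Setting this equal to 1 gives A² = 1/(d).
Substituting d = 3.87 gives A² = 0.2584, so A = 0.5083.

A^2 ≈ 0.258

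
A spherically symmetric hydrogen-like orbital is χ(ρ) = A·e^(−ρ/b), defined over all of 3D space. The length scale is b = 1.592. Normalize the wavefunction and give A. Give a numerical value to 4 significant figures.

The normalization condition is ∫|χ|² 4πρ² dρ = 1 from 0 to ∞.
(Spherical symmetry: dV = 4πρ² dρ.)
With ∫₀^∞ ρ^2 e^(−αρ) dρ = 2!/α^3, ∫|χ|² 4πρ² dρ = A²·(π·b^3).
Hence A² = 1/[π·b^3].
Plugging in b = 1.592 yields A = 0.28087.

A ≈ 0.2809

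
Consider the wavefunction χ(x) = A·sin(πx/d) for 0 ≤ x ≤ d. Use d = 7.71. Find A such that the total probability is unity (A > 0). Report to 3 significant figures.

A ≈ 0.509

We need A² ∫|f|² dx = 1, taking the integral from 0 to d.
With ∫₀^d sin²(nπx/d) dx = d/2, the integral (without the A² prefactor) comes out to d/2.
Plugging in d = 7.71 yields A = 0.5093.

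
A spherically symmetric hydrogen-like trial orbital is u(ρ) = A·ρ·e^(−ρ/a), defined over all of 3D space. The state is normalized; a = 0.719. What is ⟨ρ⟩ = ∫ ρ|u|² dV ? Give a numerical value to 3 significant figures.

The expectation value is the |u|²-weighted average of ρ: ∫ ρ|u|² 4πρ² dρ.
Since the A² factors cancel between numerator and denominator, ⟨ρ⟩ = 5·a/2.
Putting a = 0.719 gives 1.798.

⟨ρ⟩ ≈ 1.80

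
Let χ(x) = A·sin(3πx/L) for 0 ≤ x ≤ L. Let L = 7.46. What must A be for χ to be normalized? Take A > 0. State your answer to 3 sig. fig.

A ≈ 0.518

We need A² ∫|f|² dx = 1, taking the integral from 0 to L.
Using sin²θ = (1 − cos 2θ)/2, carrying out the integral gives A² · L/2.
Setting this equal to 1 gives A² = 1/(L/2).
Substituting L = 7.46 gives A² = 0.2681, so A = 0.5178.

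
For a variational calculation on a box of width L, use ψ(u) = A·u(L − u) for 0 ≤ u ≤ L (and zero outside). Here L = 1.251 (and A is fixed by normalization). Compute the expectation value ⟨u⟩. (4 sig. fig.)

By definition ⟨u⟩ = ∫ u |ψ(u)|² du.
The ratio of the moment integral to the normalization integral gives ⟨u⟩ = L/2.
With L = 1.251, ⟨u⟩ = 0.62550.

⟨u⟩ ≈ 0.6255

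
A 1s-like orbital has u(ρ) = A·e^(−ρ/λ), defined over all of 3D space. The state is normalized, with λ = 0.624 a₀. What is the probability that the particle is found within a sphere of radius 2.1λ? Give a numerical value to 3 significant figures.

P = ∫ |u|² 4πρ² dρ over ρ ≤ 2.1λ.
Normalization gives A² = 1/(π·λ^3).
Substituting t = ρ/λ, A², 4π and the length scale all cancel in the ratio: P = ∫_{0}^{2.1} t^2·e^(-2·t) dt / ∫_{0}^{∞} t^2·e^(-2·t) dt.
Using ∫ t^2·e^(-2·t) dt = -(2·t^2 + 2·t + 1)·e^(-2·t)/4, the numerator is 1/4 - 701·e^(-21/5)/200 and the denominator is 1/4.
This evaluates to P = 0.7898.

P ≈ 0.790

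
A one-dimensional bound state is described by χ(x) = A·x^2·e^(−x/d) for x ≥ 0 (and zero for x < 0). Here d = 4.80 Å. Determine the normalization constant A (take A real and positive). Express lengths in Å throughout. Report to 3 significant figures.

The normalization condition is ∫|χ|² dx = 1 from 0 to ∞.
Using ∫₀^∞ xⁿ e^(−αx) dx = n!/αⁿ⁺¹, with χ = A·x^2·e^(−x/d), the integral evaluates to A²·[3·d^5/4].
Setting this equal to 1 gives A² = 1/(3·d^5/4).
With d = 4.80: A² = 0.0005233 and A = 0.02288.

A ≈ 0.0229 Å^(-5/2)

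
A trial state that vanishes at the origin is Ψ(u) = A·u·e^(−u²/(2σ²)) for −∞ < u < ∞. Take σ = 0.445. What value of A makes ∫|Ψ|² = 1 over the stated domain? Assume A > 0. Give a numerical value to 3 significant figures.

A ≈ 3.58

Normalization requires ∫|Ψ|² du = 1, integrated from −∞ to ∞.
Carrying out the integral gives A² · √(π)·σ^3/2.
So A² = (√(π)·σ^3/2)^(−1).
With σ = 0.445: A² = 12.80 and A = 3.578.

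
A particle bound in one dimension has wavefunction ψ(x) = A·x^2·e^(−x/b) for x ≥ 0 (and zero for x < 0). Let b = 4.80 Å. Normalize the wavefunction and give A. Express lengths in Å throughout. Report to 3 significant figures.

A ≈ 0.0229 Å^(-5/2)

Require ∫ |ψ|² dx = 1 over the whole domain.
Recall ∫₀^∞ x^m e^(−x/β) dx = m!·β^(m+1), with ψ = A·x^2·e^(−x/b), the integral evaluates to A²·[3·b^5/4].
Plugging in b = 4.80 yields A = 0.02288.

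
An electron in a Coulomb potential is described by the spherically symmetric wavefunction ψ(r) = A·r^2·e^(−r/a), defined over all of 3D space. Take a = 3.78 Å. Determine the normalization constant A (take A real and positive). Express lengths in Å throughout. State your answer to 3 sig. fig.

A ≈ 0.00113 Å^(-7/2)

We need A² ∫|f|² 4πr² dr = 1, taking the integral from 0 to ∞.
In 3D with spherical symmetry the volume element is 4πr² dr.
The integral (without the A² prefactor) comes out to 45·π·a^7/2.
So A² = (45·π·a^7/2)^(−1).
Plugging in a = 3.78 yields A = 0.001133.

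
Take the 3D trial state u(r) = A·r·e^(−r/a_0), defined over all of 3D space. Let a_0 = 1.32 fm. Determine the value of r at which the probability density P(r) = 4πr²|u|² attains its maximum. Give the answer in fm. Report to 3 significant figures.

Differentiate P(r) = 4πr²|u|² with respect to r and set to zero.
Solving yields r = 2·a_0.
With a_0 = 1.32, the most probable radial distance is 2.640 fm.

r ≈ 2.64 fm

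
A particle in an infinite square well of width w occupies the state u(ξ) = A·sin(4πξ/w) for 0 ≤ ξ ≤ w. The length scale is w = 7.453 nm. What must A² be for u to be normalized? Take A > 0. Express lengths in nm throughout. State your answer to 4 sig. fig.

Normalization requires ∫|u|² dξ = 1, integrated from 0 to w.
With u = A·sin(4πξ/w), the integral evaluates to A²·[w/2].
So A² = (w/2)^(−1).
Plugging in w = 7.453 yields A = 0.51802.

A^2 ≈ 0.2683 nm^(-1)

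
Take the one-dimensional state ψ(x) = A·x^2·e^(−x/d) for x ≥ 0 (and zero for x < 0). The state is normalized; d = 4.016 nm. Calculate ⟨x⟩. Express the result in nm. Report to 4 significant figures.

⟨x⟩ ≈ 10.04 nm

By definition ⟨x⟩ = ∫ x |ψ(x)|² dx.
Using ∫₀^∞ xⁿ e^(−αx) dx = n!/αⁿ⁺¹, since the A² factors cancel between numerator and denominator, ⟨x⟩ = 5·d/2.
With d = 4.016, ⟨x⟩ = 10.040.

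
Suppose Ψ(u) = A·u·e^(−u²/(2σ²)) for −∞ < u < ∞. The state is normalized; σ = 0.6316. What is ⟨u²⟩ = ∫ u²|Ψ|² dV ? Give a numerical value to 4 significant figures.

⟨u^2⟩ ≈ 0.5984

By definition ⟨u²⟩ = ∫ u^2 |Ψ(u)|² du.
Using the Gaussian integral ∫_{−∞}^{∞} e^(−αu²) du = √(π/α), the ratio of the moment integral to the normalization integral gives ⟨u²⟩ = 3·σ^2/2.
With σ = 0.6316, ⟨u^2⟩ = 0.59838.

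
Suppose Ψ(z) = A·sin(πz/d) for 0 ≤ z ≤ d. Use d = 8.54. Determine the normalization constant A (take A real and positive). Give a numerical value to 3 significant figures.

Require ∫ |Ψ|² dz = 1 over the whole domain.
With ∫₀^d sin²(nπz/d) dz = d/2, the integral (without the A² prefactor) comes out to d/2.
So A² = (d/2)^(−1).
Substituting d = 8.54 gives A² = 0.2342, so A = 0.4839.

A ≈ 0.484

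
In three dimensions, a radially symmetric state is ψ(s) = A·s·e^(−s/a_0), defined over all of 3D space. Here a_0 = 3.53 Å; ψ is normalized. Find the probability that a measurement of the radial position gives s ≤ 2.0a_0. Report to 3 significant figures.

P ≈ 0.371

Integrate the radial probability density 4πs²|ψ|² over s ≤ 2.0a_0.
The full normalization integral is A²·[3·π·a_0^5] = 1, fixing A².
Let u = s/a_0; then A², 4π and the length scale all cancel, so P = ∫_{0}^{2.0} u^4·e^(-2·u) du ÷ ∫_{0}^{∞} u^4·e^(-2·u) du.
With ∫ u^4·e^(-2·u) du = -(u^4/2 + u^3 + 3·u^2/2 + 3·u/2 + 3/4)·e^(-2·u) + C, the region integral is 3/4 - 103·e^(-4)/4 and the full one is 3/4.
Taking the ratio yields P = 0.3712.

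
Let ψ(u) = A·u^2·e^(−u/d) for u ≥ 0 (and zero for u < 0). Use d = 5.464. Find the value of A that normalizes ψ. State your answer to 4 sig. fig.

A ≈ 0.01655

The normalization condition is ∫|ψ|² du = 1 from 0 to ∞.
Using ∫₀^∞ uⁿ e^(−αu) du = n!/αⁿ⁺¹, carrying out the integral gives A² · 3·d^5/4.
Setting this equal to 1 gives A² = 1/(3·d^5/4).
Plugging in d = 5.464 yields A = 0.016546.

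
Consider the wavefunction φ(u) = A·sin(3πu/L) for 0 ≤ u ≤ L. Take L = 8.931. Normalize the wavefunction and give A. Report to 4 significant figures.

A ≈ 0.4732

Require ∫ |φ|² du = 1 over the whole domain.
The integral (without the A² prefactor) comes out to L/2.
Hence A² = 1/[L/2].
With L = 8.931: A² = 0.22394 and A = 0.47322.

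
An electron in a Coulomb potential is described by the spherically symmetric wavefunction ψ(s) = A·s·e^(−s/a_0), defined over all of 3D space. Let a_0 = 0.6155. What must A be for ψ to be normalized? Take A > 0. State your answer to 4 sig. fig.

Normalization requires ∫|ψ|² 4πs² ds = 1, integrated from 0 to ∞.
In 3D with spherical symmetry the volume element is 4πs² ds.
Carrying out the integral gives A² · 3·π·a_0^5.
Hence A² = 1/[3·π·a_0^5].
Substituting a_0 = 0.6155 gives A² = 1.2011, so A = 1.0960.

A ≈ 1.096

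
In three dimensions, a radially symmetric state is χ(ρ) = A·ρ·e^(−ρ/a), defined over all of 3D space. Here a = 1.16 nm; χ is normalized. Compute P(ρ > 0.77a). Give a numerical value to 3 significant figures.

With dV = 4πρ²dρ, the probability is ∫|χ|² dV over ρ > 0.77a.
The full normalization integral is A²·[3·π·a^5] = 1, fixing A².
Substituting u = ρ/a, A², 4π and the length scale all cancel in the ratio: P = ∫_{0.77}^{∞} u^4·e^(-2·u) du / ∫_{0}^{∞} u^4·e^(-2·u) du.
An antiderivative of u^4·e^(-2·u) is -(u^4/2 + u^3 + 3·u^2/2 + 3·u/2 + 3/4)·e^(-2·u); evaluating from 0.77 to ∞ gives ≈ 0.73461, while the full integral is 3/4.
This evaluates to P = 0.9795.

P ≈ 0.979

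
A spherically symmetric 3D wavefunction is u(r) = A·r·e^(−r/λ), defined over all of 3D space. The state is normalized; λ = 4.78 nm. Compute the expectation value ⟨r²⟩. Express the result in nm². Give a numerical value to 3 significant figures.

⟨r²⟩ = ∫ r^2 |u|² 4πr² dr over the full domain.
With ∫₀^∞ r^6 e^(−αr) dr = 6!/α^7, since the A² factors cancel between numerator and denominator, ⟨r²⟩ = 15·λ^2/2.
With λ = 4.78, ⟨r^2⟩ = 171.4.

⟨r^2⟩ ≈ 171 nm^2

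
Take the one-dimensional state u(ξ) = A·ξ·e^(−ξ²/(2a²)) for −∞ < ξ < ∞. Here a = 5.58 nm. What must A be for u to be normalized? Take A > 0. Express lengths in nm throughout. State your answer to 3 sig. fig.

A ≈ 0.0806 nm^(-3/2)

The normalization condition is ∫|u|² dξ = 1 from −∞ to ∞.
Carrying out the integral gives A² · √(π)·a^3/2.
Hence A² = 1/[√(π)·a^3/2].
Plugging in a = 5.58 yields A = 0.08059.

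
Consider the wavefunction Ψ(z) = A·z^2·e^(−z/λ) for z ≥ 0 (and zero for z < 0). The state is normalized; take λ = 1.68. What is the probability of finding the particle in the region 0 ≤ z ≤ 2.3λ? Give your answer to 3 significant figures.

P ≈ 0.487

The probability is P = ∫ |Ψ|² dz over [0, 2.3λ].
The normalization integral ∫|Ψ|²dz over the whole domain equals 3·λ^5/4·A², and A² cancels in the ratio.
Substituting u = z/λ, A² and the length scale cancel in the ratio: P = ∫_{0}^{2.3} u^4·e^(-2·u) du / ∫_{0}^{∞} u^4·e^(-2·u) du.
Using ∫ u^4·e^(-2·u) du = -(u^4/2 + u^3 + 3·u^2/2 + 3·u/2 + 3/4)·e^(-2·u), the numerator is ≈ 0.36507 and the denominator is 3/4.
This works out to P = 0.4868.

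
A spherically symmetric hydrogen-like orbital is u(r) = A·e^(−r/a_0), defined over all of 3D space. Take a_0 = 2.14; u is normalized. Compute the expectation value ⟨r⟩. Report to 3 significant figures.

⟨r⟩ ≈ 3.21

By definition ⟨r⟩ = ∫ r |u(r)|² 4πr² dr.
Using ∫₀^∞ rⁿ e^(−αr) dr = n!/αⁿ⁺¹, evaluating both integrals, ⟨r⟩ = 3·a_0/2.
With a_0 = 2.14, ⟨r⟩ = 3.210.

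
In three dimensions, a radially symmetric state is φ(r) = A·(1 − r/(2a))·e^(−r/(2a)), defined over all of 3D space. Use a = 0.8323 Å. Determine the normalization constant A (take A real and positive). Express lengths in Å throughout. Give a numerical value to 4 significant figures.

A ≈ 0.2627 Å^(-3/2)

Normalization requires ∫|φ|² 4πr² dr = 1, integrated from 0 to ∞.
(Spherical symmetry: dV = 4πr² dr.)
∫|φ|² 4πr² dr = A²·(8·π·a^3).
Substituting a = 0.8323 gives A² = 0.069011, so A = 0.26270.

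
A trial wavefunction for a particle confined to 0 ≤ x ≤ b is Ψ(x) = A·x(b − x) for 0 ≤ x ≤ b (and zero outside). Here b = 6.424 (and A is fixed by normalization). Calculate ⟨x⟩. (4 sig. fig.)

The expectation value is the |Ψ|²-weighted average of x: ∫ x|Ψ|² dx.
The ratio of the moment integral to the normalization integral gives ⟨x⟩ = b/2.
Putting b = 6.424 gives 3.2120.

⟨x⟩ ≈ 3.212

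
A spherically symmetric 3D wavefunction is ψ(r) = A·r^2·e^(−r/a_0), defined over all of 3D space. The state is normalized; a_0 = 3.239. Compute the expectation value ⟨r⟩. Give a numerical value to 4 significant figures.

⟨r⟩ = ∫ r |ψ|² 4πr² dr over the full domain.
With ∫₀^∞ r^7 e^(−αr) dr = 7!/α^8, evaluating both integrals, ⟨r⟩ = 7·a_0/2.
With a_0 = 3.239, ⟨r⟩ = 11.337.

⟨r⟩ ≈ 11.34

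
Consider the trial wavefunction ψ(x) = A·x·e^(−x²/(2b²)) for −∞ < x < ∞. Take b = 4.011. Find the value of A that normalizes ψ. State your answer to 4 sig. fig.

A ≈ 0.1322

The normalization condition is ∫|ψ|² dx = 1 from −∞ to ∞.
Differentiating ∫e^(−αx²) dx = √(π/α) under α to get the higher moments, the integral (without the A² prefactor) comes out to √(π)·b^3/2.
Hence A² = 1/[√(π)·b^3/2].
Plugging in b = 4.011 yields A = 0.13224.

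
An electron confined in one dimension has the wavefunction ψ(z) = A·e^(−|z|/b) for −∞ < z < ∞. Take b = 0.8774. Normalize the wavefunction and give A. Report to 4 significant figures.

A ≈ 1.068

The normalization condition is ∫|ψ|² dz = 1 from −∞ to ∞.
Recall ∫₀^∞ z^m e^(−z/β) dz = m!·β^(m+1), with ψ = A·e^(−|z|/b), the integral evaluates to A²·[b].
With b = 0.8774: A² = 1.1397 and A = 1.0676.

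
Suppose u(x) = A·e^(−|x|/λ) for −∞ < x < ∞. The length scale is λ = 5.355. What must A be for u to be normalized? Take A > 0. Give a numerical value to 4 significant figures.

A ≈ 0.4321

The normalization condition is ∫|u|² dx = 1 from −∞ to ∞.
The integral (without the A² prefactor) comes out to λ.
So A² = (λ)^(−1).
Substituting λ = 5.355 gives A² = 0.18674, so A = 0.43214.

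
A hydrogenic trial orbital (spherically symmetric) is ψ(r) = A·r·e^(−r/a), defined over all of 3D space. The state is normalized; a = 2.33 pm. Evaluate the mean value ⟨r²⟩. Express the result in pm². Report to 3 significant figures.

⟨r²⟩ = ∫ r^2 |ψ|² 4πr² dr over the full domain.
Recall ∫₀^∞ r^m e^(−r/β) dr = m!·β^(m+1), evaluating both integrals, ⟨r²⟩ = 15·a^2/2.
Putting a = 2.33 gives 40.72.

⟨r^2⟩ ≈ 40.7 pm^2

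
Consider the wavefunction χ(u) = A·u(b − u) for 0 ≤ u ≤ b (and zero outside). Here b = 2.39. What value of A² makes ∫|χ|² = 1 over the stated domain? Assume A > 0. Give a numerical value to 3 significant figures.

A^2 ≈ 0.385

We need A² ∫|f|² du = 1, taking the integral from 0 to b.
With χ = A·u(b − u), the integral evaluates to A²·[b^5/30].
So A² = (b^5/30)^(−1).
With b = 2.39: A² = 0.3847 and A = 0.6202.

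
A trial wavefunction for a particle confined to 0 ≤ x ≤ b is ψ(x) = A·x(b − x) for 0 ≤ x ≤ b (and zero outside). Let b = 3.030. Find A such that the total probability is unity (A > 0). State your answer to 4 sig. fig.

A ≈ 0.3427

We need A² ∫|f|² dx = 1, taking the integral from 0 to b.
Expanding the polynomial and integrating term by term, with ψ = A·x(b − x), the integral evaluates to A²·[b^5/30].
Plugging in b = 3.030 yields A = 0.34273.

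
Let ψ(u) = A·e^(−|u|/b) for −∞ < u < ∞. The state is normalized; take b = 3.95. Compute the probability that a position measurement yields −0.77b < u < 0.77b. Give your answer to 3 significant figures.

|ψ|² is the probability density, so P = ∫_{−0.77b}^{0.77b} |ψ|² du.
Since A² = 1/(b), this is the region integral divided by the full normalization integral.
By symmetry take twice the u ≥ 0 contribution in numerator and denominator; the 2's cancel. Substituting t = u/b, A² and the length scale cancel in the ratio: P = ∫_{0}^{0.77} e^(-2·t) dt / ∫_{0}^{∞} e^(-2·t) dt.
With ∫ e^(-2·t) dt = -e^(-2·t)/2 + C, the region integral is 1/2 - e^(-77/50)/2 and the full one is 1/2.
The result is P = 0.7856.

P ≈ 0.786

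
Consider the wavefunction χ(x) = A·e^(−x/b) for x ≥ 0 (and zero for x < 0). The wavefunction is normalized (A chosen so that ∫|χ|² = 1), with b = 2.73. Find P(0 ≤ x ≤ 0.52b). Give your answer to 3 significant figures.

P ≈ 0.647

|χ|² is the probability density, so P = ∫_{0}^{0.52b} |χ|² dx.
The normalization integral ∫|χ|²dx over the whole domain equals b/2·A², and A² cancels in the ratio.
Let u = x/b; then A² and the length scale cancel, so P = ∫_{0}^{0.52} e^(-2·u) du ÷ ∫_{0}^{∞} e^(-2·u) du.
Using ∫ e^(-2·u) du = -e^(-2·u)/2, the numerator is 1/2 - e^(-26/25)/2 and the denominator is 1/2.
Taking the ratio, P = 0.6465.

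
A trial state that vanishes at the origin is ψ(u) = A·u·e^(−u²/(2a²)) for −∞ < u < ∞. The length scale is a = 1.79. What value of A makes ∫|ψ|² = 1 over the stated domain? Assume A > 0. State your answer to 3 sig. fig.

We need A² ∫|f|² du = 1, taking the integral from −∞ to ∞.
Carrying out the integral gives A² · √(π)·a^3/2.
So A² = (√(π)·a^3/2)^(−1).
Substituting a = 1.79 gives A² = 0.1967, so A = 0.4436.

A ≈ 0.444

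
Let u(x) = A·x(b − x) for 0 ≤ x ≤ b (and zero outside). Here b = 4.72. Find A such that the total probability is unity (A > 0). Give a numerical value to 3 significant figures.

The normalization condition is ∫|u|² dx = 1 from 0 to b.
The integral (without the A² prefactor) comes out to b^5/30.
Plugging in b = 4.72 yields A = 0.1132.

A ≈ 0.113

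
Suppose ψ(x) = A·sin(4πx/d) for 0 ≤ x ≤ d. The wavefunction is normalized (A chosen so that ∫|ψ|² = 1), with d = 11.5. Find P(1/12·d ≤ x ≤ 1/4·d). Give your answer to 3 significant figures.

P ≈ 0.201

P = ∫_{1/12·d}^{1/4·d} |ψ(x)|² dx.
Since A² = 1/(d/2), this is the region integral divided by the full normalization integral.
Substituting u = x/d, A² and the length scale cancel in the ratio: P = ∫_{1/12}^{1/4} sin(4·π·u)^2 du / ∫_{0}^{1} sin(4·π·u)^2 du.
Using ∫ sin(4·π·u)^2 du = u/2 - sin(4·π·u)·cos(4·π·u)/(8·π), the numerator is √(3)/(32·π) + 1/12 and the denominator is 1/2.
The result is P = (√(3)/16 + π/6)/π.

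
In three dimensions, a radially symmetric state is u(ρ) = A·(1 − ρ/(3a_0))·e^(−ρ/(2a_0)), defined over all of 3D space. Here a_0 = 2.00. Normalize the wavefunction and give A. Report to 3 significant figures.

A ≈ 0.122

Require ∫ |u|² 4πρ² dρ = 1 over the whole domain.
The angular integral contributes 4π, leaving ∫₀^∞ ρ²|u|² dρ.
Recall ∫₀^∞ ρ^m e^(−ρ/β) dρ = m!·β^(m+1), carrying out the integral gives A² · 8·π·a_0^3/3.
Substituting a_0 = 2.00 gives A² = 0.01492, so A = 0.1222.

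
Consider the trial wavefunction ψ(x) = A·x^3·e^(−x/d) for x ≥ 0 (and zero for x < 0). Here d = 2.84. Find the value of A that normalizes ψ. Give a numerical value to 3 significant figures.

A ≈ 0.0109

We need A² ∫|f|² dx = 1, taking the integral from 0 to ∞.
With ∫₀^∞ x^6 e^(−αx) dx = 6!/α^7, carrying out the integral gives A² · 45·d^7/8.
Hence A² = 1/[45·d^7/8].
Substituting d = 2.84 gives A² = 0.0001193, so A = 0.01092.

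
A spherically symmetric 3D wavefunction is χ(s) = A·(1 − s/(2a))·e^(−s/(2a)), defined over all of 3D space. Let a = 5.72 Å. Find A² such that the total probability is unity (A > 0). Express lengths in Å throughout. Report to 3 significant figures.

Normalization requires ∫|χ|² 4πs² ds = 1, integrated from 0 to ∞.
The angular integral contributes 4π, leaving ∫₀^∞ s²|χ|² ds.
With χ = A·(1 − s/(2a))·e^(−s/(2a)), the integral evaluates to A²·[8·π·a^3].
Hence A² = 1/[8·π·a^3].
Plugging in a = 5.72 yields A = 0.01458.

A^2 ≈ 0.000213 Å^(-3)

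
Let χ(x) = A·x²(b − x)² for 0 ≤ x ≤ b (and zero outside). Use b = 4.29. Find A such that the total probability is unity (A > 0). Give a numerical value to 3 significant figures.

A ≈ 0.0358

The normalization condition is ∫|χ|² dx = 1 from 0 to b.
Carrying out the integral gives A² · b^9/630.
Plugging in b = 4.29 yields A = 0.03578.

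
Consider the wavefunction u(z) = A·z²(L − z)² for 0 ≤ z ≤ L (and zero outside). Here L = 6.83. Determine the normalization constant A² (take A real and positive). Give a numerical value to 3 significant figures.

A^2 ≈ 0.0000195

Require ∫ |u|² dz = 1 over the whole domain.
Carrying out the integral gives A² · L^9/630.
With L = 6.83: A² = 0.00001948 and A = 0.004413.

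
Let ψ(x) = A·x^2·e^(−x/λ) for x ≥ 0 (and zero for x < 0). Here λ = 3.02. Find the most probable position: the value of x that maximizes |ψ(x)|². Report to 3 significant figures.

x ≈ 6.04

Set d/dx [|ψ(x)|²] = 0 and solve for x > 0.
This gives x = 2·λ.
With λ = 3.02, the most probable position is 6.040.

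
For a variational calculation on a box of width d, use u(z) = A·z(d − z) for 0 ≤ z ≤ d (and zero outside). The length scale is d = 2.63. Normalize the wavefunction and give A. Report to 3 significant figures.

Require ∫ |u|² dz = 1 over the whole domain.
The integral (without the A² prefactor) comes out to d^5/30.
So A² = (d^5/30)^(−1).
With d = 2.63: A² = 0.2384 and A = 0.4883.

A ≈ 0.488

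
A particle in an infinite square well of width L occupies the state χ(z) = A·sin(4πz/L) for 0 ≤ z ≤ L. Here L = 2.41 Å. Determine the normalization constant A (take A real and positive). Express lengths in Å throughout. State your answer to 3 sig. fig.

A ≈ 0.911 Å^(-1/2)

We need A² ∫|f|² dz = 1, taking the integral from 0 to L.
With ∫₀^L sin²(nπz/L) dz = L/2, the integral (without the A² prefactor) comes out to L/2.
Plugging in L = 2.41 yields A = 0.9110.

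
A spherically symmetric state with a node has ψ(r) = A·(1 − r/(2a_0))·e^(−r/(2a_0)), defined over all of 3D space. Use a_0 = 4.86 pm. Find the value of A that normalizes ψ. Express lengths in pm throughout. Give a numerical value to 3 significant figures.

Require ∫ |ψ|² 4πr² dr = 1 over the whole domain.
The angular integral contributes 4π, leaving ∫₀^∞ r²|ψ|² dr.
Using ∫₀^∞ rⁿ e^(−αr) dr = n!/αⁿ⁺¹, carrying out the integral gives A² · 8·π·a_0^3.
So A² = (8·π·a_0^3)^(−1).
Plugging in a_0 = 4.86 yields A = 0.01862.

A ≈ 0.0186 pm^(-3/2)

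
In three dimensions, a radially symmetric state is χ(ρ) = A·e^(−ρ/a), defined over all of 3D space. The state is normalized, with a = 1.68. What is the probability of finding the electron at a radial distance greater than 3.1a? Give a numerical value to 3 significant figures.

P = ∫ |χ|² 4πρ² dρ over ρ > 3.1a.
The full normalization integral is A²·[π·a^3] = 1, fixing A².
Substituting u = ρ/a, A², 4π and the length scale all cancel in the ratio: P = ∫_{3.1}^{∞} u^2·e^(-2·u) du / ∫_{0}^{∞} u^2·e^(-2·u) du.
Using ∫ u^2·e^(-2·u) du = -(2·u^2 + 2·u + 1)·e^(-2·u)/4, the numerator is 1321·e^(-31/5)/200 and the denominator is 1/4.
Taking the ratio yields P = 0.05362.

P ≈ 0.0536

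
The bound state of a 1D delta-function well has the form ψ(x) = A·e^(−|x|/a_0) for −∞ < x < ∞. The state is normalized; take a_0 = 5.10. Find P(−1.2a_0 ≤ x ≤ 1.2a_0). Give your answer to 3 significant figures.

P ≈ 0.909

|ψ|² is the probability density, so P = ∫_{−1.2a_0}^{1.2a_0} |ψ|² dx.
With A² fixed by ∫|ψ|² = 1, i.e. A² = (a_0)^(−1), substitute and integrate.
Both integrals are even about x = 0, so only the x ≥ 0 halves are needed (the factors of 2 cancel). In terms of u = x/a_0 (A² and the length scale cancel between numerator and denominator), P = [∫_{0}^{1.2} e^(-2·u) du] / [∫_{0}^{∞} e^(-2·u) du].
With ∫ e^(-2·u) du = -e^(-2·u)/2 + C, the region integral is 1/2 - e^(-12/5)/2 and the full one is 1/2.
The result is P = 0.9093.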